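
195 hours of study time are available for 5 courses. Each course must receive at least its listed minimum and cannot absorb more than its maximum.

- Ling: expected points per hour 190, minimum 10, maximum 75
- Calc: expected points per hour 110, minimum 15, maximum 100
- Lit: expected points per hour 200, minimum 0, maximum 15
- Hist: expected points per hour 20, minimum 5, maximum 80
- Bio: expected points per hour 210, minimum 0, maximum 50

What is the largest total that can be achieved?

Meeting every minimum uses 10+15+0+5+0 = 30 hours, leaving 165.
Order the courses by expected points per hour: Bio 210 > Lit 200 > Ling 190 > Calc 110 > Hist 20.
Bio: +50 to 50 (cap) ; 115 left.
Give Lit 15 more to hit its cap of 15 ; 100 left.
Ling takes 65 more to reach its cap of 75 ; 35 left.
Calc has room for 85 more but only 35 remain, so it gets 50.
Total = 190×75 + 110×50 + 200×15 + 20×5 + 210×50 = 33350.

33350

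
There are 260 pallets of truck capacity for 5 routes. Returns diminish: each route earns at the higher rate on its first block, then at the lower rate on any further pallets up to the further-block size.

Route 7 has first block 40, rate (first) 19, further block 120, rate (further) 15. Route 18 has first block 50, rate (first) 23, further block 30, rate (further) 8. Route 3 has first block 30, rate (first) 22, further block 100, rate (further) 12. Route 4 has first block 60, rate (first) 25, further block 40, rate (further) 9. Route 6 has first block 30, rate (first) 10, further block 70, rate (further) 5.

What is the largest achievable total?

5270

Treat each block as its own option and order by rate: Route 4/T1 25 > Route 18/T1 23 > Route 3/T1 22 > Route 7/T1 19 > Route 7/T2 15 > Route 3/T2 12 > Route 6/T1 10 > Route 4/T2 9 > Route 18/T2 8 > Route 6/T2 5.
Route 4/T1 (25): +60 ; 200 left.
Route 18/T1 (23): +50 ; 150 left.
Route 3 T1 at 22: fill all 30 ; 120 left.
Route 7 T1 at 19: fill all 40 ; 80 left.
Route 7/T2: +80 of 120 at 15; pool empty.
Total = 25×60 + 23×50 + 22×30 + 19×40 + 15×80 = 5270.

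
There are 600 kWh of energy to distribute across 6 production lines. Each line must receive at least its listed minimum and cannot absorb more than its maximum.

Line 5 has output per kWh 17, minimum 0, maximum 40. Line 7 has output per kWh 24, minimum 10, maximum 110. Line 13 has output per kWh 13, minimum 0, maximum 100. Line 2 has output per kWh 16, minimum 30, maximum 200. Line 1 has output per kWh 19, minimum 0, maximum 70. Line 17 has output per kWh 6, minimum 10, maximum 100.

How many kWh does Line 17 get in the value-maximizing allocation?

Meeting every minimum uses 0+10+0+30+0+10 = 50 kWh, leaving 550.
Rank by output per kWh: Line 7 24 > Line 1 19 > Line 5 17 > Line 2 16 > Line 13 13 > Line 17 6.
Line 7: +100 to 110 (cap) — 450 left.
Give Line 1 70 more to hit its cap of 70 — 380 left.
Line 5: +40 to 40 (cap) — 340 left.
Give Line 2 170 more to hit its cap of 200 — 170 left.
Line 13: +100 to 100 (cap) — 70 left.
Line 17 has room for 90 more but only 70 remain, so it gets 80.

80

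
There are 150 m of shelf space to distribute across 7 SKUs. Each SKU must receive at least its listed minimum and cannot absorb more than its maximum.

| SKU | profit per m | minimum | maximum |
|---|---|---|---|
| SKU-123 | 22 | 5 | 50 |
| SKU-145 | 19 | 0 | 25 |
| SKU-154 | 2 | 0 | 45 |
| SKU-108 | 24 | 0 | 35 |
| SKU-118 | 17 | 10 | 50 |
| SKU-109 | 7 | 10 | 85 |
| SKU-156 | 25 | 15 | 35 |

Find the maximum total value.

Meeting every minimum uses 5+0+0+0+10+10+15 = 40 m, leaving 110.
Rank by profit per m: SKU-156 25 > SKU-108 24 > SKU-123 22 > SKU-145 19 > SKU-118 17 > SKU-109 7 > SKU-154 2.
SKU-156 takes 20 more to reach its cap of 35 — 90 left.
SKU-108 takes 35 more to reach its cap of 35 — 55 left.
SKU-123: +45 to 50 (cap) — 10 left.
SKU-145: +10 (room for 25) → 10. Pool exhausted.
Total = 22×50 + 19×10 + 24×35 + 17×10 + 7×10 + 25×35 = 3245.

3245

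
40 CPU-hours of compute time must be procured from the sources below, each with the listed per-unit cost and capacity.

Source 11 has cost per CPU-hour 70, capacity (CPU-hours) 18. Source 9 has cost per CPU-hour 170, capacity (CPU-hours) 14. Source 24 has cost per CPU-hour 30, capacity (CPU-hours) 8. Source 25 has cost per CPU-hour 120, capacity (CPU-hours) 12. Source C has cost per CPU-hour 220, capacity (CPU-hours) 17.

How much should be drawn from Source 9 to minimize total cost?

Fill from the cheapest source first.
Source 24 (30): use full 8 → 32 CPU-hours to go.
Source 11 (70): use full 18 → 14 CPU-hours to go.
Source 25 (120): use full 12 → 2 CPU-hours to go.
Take 2 from Source 9 at 170 to finish.
Source C: unused.

2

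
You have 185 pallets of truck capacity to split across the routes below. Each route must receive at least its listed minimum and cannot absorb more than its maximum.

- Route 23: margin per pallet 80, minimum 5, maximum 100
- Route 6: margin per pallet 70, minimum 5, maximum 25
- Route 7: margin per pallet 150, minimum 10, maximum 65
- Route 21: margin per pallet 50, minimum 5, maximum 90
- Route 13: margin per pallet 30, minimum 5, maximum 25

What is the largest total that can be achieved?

Meeting every minimum uses 5+5+10+5+5 = 30 pallets, leaving 155.
Rank by margin per pallet: Route 7 150 > Route 23 80 > Route 6 70 > Route 21 50 > Route 13 30.
Route 7: +55 to 65 (cap) → 100 left.
Give Route 23 95 more to hit its cap of 100 → 5 left.
Route 6 has room for 20 more but only 5 remain, so it gets 10.
Total = 80×100 + 70×10 + 150×65 + 50×5 + 30×5 = 18850.

18850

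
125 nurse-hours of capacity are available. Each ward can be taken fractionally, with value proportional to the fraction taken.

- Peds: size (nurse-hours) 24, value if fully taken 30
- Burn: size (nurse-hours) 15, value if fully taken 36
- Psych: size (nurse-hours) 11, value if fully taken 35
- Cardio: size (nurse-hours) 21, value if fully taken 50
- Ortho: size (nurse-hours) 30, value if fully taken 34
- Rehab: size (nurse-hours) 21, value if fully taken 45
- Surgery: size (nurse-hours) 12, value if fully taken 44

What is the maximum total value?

263.8

Best value per unit of size first: Surgery 44/12≈3.67, Psych 35/11≈3.18, Burn 36/15≈2.4, Cardio 50/21≈2.38, Rehab 45/21≈2.14, Peds 30/24≈1.25, Ortho 34/30≈1.13.
Surgery: take in full, 12 nurse-hours for value 44 ; 113 left.
Psych: take in full, 11 nurse-hours for value 35 ; 102 left.
All 15 nurse-hours of Burn fit (value 36) ; 87 remain.
Cardio: take in full, 21 nurse-hours for value 50 ; 66 left.
All 21 nurse-hours of Rehab fit (value 45) ; 45 remain.
All 24 nurse-hours of Peds fit (value 30) ; 21 remain.
Fill the last 21 nurse-hours with part of Ortho: 21/30 of it earns 23.8.
Total value = 263.8.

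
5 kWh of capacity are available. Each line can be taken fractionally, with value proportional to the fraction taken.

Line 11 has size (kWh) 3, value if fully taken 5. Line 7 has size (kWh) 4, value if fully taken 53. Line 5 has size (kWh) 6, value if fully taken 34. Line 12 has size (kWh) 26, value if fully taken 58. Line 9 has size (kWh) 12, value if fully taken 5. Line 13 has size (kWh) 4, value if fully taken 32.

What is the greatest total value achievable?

Best value per unit of size first: Line 7 53/4≈13.2, Line 13 32/4≈8, Line 5 34/6≈5.67, Line 12 58/26≈2.23, Line 11 5/3≈1.67, Line 9 5/12≈0.417.
Line 7: take in full, 4 kWh for value 53 ; 1 left.
Only 1 kWh remain; take 1/4 of Line 13 for value 32×1/4 = 8.
Total value = 61.

61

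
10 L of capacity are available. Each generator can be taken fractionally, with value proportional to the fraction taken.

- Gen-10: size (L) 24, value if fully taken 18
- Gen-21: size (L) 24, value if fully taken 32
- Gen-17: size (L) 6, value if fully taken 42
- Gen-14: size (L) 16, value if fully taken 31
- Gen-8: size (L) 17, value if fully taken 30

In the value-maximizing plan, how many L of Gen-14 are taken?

Rank by value-to-size ratio: Gen-17 42/6≈7, Gen-14 31/16≈1.94, Gen-8 30/17≈1.76, Gen-21 32/24≈1.33, Gen-10 18/24≈0.75.
Gen-17: take in full, 6 L for value 42 → 4 left.
Only 4 L remain; take 4/16 of Gen-14 for value 31×4/16 = 7.75.

4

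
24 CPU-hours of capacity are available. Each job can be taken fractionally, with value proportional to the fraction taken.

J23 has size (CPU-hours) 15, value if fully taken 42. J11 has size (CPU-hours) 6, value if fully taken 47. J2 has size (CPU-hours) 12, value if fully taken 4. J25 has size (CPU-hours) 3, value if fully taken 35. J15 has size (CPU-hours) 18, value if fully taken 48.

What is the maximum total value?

Rank by value-to-size ratio: J25 35/3≈11.7, J11 47/6≈7.83, J23 42/15≈2.8, J15 48/18≈2.67, J2 4/12≈0.333.
Take all of J25 (3 CPU-hours, value 35) — 21 CPU-hours left.
All 6 CPU-hours of J11 fit (value 47) — 15 remain.
All 15 CPU-hours of J23 fit (value 42) — 0 remain.
Total value = 124.

124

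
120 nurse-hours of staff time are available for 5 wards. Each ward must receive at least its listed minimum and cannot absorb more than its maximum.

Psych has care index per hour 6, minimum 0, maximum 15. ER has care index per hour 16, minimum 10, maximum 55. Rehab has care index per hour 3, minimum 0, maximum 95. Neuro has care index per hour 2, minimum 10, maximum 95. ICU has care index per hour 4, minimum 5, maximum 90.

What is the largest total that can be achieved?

1150

Meeting every minimum uses 0+10+0+10+5 = 25 nurse-hours, leaving 95.
Rank by care index per hour: ER 16 > Psych 6 > ICU 4 > Rehab 3 > Neuro 2.
Give ER 45 more to hit its cap of 55 ; 50 left.
Psych takes 15 more to reach its cap of 15 ; 35 left.
ICU: +35 (room for 85) → 40. Pool exhausted.
Total = 6×15 + 16×55 + 2×10 + 4×40 = 1150.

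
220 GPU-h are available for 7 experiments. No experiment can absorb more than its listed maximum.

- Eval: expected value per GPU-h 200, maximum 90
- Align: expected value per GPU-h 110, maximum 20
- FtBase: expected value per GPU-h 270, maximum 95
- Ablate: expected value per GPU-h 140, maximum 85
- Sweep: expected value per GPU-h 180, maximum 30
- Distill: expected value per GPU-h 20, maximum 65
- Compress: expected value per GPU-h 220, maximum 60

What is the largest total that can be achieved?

Order the experiments by expected value per GPU-h: FtBase 270 > Compress 220 > Eval 200 > Sweep 180 > Ablate 140 > Align 110 > Distill 20.
Give FtBase 95 to hit its cap of 95 ; 125 left.
Compress takes 60 to reach its cap of 60 ; 65 left.
Eval has room for 90 but only 65 remain, so it gets 65.
Total = 200×65 + 270×95 + 220×60 = 51850.

51850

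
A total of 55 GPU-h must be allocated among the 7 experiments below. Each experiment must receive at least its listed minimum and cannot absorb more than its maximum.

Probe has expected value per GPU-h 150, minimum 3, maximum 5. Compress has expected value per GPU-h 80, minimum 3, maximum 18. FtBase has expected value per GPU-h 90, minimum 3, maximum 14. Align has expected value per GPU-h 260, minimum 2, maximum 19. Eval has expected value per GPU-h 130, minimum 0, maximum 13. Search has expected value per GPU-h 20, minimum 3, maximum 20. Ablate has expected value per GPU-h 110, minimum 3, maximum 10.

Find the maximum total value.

8940

Meeting every minimum uses 3+3+3+2+0+3+3 = 17 GPU-h, leaving 38.
Order the experiments by expected value per GPU-h: Align 260 > Probe 150 > Eval 130 > Ablate 110 > FtBase 90 > Compress 80 > Search 20.
Align takes 17 more to reach its cap of 19 → 21 left.
Probe takes 2 more to reach its cap of 5 → 19 left.
Eval takes 13 more to reach its cap of 13 → 6 left.
Only 6 left; Ablate takes them to reach 9.
Total = 150×5 + 80×3 + 90×3 + 260×19 + 130×13 + 20×3 + 110×9 = 8940.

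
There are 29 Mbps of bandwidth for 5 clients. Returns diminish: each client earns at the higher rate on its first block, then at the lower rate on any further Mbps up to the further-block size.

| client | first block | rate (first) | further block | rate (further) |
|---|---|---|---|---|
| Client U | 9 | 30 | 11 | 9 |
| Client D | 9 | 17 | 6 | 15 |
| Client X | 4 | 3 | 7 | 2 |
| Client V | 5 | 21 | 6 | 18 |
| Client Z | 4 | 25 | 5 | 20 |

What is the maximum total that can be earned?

Order all 10 blocks by rate: Client U/first 30 > Client Z/first 25 > Client V/first 21 > Client Z/second 20 > Client V/second 18 > Client D/first 17 > Client D/second 15 > Client U/second 9 > Client X/first 3 > Client X/second 2.
Client U first at 30: fill all 9 → 20 left.
Fill Client Z first block (4 at 25) → 16 left.
Fill Client V first block (5 at 21) → 11 left.
Client Z second at 20: fill all 5 → 6 left.
Fill Client V second block (6 at 18) → 0 left.
Total = 30×9 + 25×4 + 21×5 + 20×5 + 18×6 = 683.

683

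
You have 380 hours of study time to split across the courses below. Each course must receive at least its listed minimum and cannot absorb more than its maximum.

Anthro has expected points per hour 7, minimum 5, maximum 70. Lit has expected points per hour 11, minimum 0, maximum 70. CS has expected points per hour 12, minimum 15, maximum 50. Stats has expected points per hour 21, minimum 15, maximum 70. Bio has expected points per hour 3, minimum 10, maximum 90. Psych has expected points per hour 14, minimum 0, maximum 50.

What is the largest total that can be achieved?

Meeting every minimum uses 5+0+15+15+10+0 = 45 hours, leaving 335.
Rank by expected points per hour: Stats 21 > Psych 14 > CS 12 > Lit 11 > Anthro 7 > Bio 3.
Give Stats 55 more to hit its cap of 70 ; 280 left.
Give Psych 50 more to hit its cap of 50 ; 230 left.
Give CS 35 more to hit its cap of 50 ; 195 left.
Lit: +70 to 70 (cap) ; 125 left.
Anthro takes 65 more to reach its cap of 70 ; 60 left.
Bio: +60 (room for 80) → 70. Pool exhausted.
Total = 7×70 + 11×70 + 12×50 + 21×70 + 3×70 + 14×50 = 4240.

4240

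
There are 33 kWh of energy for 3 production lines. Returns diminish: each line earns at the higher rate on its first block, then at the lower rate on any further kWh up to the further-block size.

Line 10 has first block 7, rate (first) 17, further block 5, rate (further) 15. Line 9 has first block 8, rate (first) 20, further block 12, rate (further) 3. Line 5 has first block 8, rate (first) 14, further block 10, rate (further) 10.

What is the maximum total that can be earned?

516

Order all 6 blocks by rate: Line 9/T1 20 > Line 10/T1 17 > Line 10/T2 15 > Line 5/T1 14 > Line 5/T2 10 > Line 9/T2 3.
Fill Line 9 T1 block (8 at 20) — 25 left.
Fill Line 10 T1 block (7 at 17) — 18 left.
Line 10/T2 (15): +5 — 13 left.
Line 5 T1 at 14: fill all 8 — 5 left.
Line 5/T2: +5 of 10 at 10; pool empty.
Total = 20×8 + 17×7 + 15×5 + 14×8 + 10×5 = 516.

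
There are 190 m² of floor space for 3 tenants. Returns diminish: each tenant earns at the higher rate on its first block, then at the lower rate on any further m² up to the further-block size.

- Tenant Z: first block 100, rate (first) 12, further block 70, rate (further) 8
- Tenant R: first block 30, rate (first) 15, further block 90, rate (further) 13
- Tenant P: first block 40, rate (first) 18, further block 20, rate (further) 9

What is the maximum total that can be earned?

2700

Rank every tier by rate: Tenant P/first 18 > Tenant R/first 15 > Tenant R/second 13 > Tenant Z/first 12 > Tenant P/second 9 > Tenant Z/second 8.
Fill Tenant P first block (40 at 18) ; 150 left.
Tenant R/first (15): +30 ; 120 left.
Tenant R/second (13): +90 ; 30 left.
Tenant Z first at 12: only 30 left, fill 30.
Total = 18×40 + 15×30 + 13×90 + 12×30 = 2700.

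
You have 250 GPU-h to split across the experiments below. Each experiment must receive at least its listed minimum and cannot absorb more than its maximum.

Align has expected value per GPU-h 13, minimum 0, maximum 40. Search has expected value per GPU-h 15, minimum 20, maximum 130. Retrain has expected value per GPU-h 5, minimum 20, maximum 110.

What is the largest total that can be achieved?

Meeting every minimum uses 0+20+20 = 40 GPU-h, leaving 210.
Highest expected value per GPU-h first: Search 15 > Align 13 > Retrain 5.
Search takes 110 more to reach its cap of 130 ; 100 left.
Give Align 40 more to hit its cap of 40 ; 60 left.
Only 60 left; Retrain takes them to reach 80.
Total = 13×40 + 15×130 + 5×80 = 2870.

2870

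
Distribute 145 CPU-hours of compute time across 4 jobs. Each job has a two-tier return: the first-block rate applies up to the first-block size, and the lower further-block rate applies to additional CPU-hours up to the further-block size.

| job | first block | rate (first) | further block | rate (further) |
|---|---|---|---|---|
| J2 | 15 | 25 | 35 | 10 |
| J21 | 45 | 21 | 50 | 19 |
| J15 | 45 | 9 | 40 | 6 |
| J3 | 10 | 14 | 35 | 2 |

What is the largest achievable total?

2660

Treat each block as its own option and order by rate: J2/first 25 > J21/first 21 > J21/second 19 > J3/first 14 > J2/second 10 > J15/first 9 > J15/second 6 > J3/second 2.
J2/first (25): +15 → 130 left.
J21/first (21): +45 → 85 left.
Fill J21 second block (50 at 19) → 35 left.
J3/first (14): +10 → 25 left.
J2 second at 10: only 25 left, fill 25.
Total = 25×15 + 21×45 + 19×50 + 14×10 + 10×25 = 2660.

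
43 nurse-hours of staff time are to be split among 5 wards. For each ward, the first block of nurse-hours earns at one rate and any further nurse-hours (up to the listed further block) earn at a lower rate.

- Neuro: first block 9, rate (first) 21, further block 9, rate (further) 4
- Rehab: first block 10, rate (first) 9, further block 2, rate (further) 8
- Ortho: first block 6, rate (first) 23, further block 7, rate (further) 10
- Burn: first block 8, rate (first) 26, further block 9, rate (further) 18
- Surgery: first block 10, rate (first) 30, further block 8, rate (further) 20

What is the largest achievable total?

Treat each block as its own option and order by rate: Surgery/tier1 30 > Burn/tier1 26 > Ortho/tier1 23 > Neuro/tier1 21 > Surgery/tier2 20 > Burn/tier2 18 > Ortho/tier2 10 > Rehab/tier1 9 > Rehab/tier2 8 > Neuro/tier2 4.
Surgery tier1 at 30: fill all 10 — 33 left.
Burn tier1 at 26: fill all 8 — 25 left.
Fill Ortho tier1 block (6 at 23) — 19 left.
Fill Neuro tier1 block (9 at 21) — 10 left.
Surgery/tier2 (20): +8 — 2 left.
2 remain; put them into Burn tier2 at 18.
Total = 30×10 + 26×8 + 23×6 + 21×9 + 20×8 + 18×2 = 1031.

1031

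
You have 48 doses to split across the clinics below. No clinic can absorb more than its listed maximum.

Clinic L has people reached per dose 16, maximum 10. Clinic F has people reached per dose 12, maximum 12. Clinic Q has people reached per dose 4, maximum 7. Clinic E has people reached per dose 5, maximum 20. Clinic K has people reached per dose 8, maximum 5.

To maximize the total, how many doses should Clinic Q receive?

Order the clinics by people reached per dose: Clinic L 16 > Clinic F 12 > Clinic K 8 > Clinic E 5 > Clinic Q 4.
Give Clinic L 10 to hit its cap of 10 ; 38 left.
Clinic F takes 12 to reach its cap of 12 ; 26 left.
Give Clinic K 5 to hit its cap of 5 ; 21 left.
Clinic E: +20 to 20 (cap) ; 1 left.
Clinic Q has room for 7 but only 1 remain, so it gets 1.

1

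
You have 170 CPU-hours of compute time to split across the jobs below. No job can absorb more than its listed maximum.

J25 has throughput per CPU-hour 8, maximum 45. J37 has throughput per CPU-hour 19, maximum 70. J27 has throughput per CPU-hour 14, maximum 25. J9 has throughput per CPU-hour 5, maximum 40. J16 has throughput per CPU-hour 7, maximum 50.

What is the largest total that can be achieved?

Highest throughput per CPU-hour first: J37 19 > J27 14 > J25 8 > J16 7 > J9 5.
Give J37 70 to hit its cap of 70 — 100 left.
Give J27 25 to hit its cap of 25 — 75 left.
Give J25 45 to hit its cap of 45 — 30 left.
J16 has room for 50 but only 30 remain, so it gets 30.
Total = 8×45 + 19×70 + 14×25 + 7×30 = 2250.

2250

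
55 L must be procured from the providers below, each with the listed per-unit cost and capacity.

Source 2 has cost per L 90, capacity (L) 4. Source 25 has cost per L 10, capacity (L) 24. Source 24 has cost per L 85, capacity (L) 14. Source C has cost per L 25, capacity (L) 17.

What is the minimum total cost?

Fill from the cheapest provider first.
Take 24 from Source 25 at 10 ; need 31 more.
Source C (25): use full 17 ; 14 L to go.
Source 24 (85): use full 14 ; 0 L to go.
Source 2: unused.
Cost = 24×10 + 17×25 + 14×85 = 1855.

1855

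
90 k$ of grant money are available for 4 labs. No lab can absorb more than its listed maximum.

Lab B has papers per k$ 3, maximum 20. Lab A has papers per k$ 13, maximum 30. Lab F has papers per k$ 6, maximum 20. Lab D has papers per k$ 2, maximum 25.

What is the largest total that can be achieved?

Order the labs by papers per k$: Lab A 13 > Lab F 6 > Lab B 3 > Lab D 2.
Lab A: +30 to 30 (cap) — 60 left.
Lab F: +20 to 20 (cap) — 40 left.
Lab B takes 20 to reach its cap of 20 — 20 left.
Lab D has room for 25 but only 20 remain, so it gets 20.
Total = 3×20 + 13×30 + 6×20 + 2×20 = 610.

610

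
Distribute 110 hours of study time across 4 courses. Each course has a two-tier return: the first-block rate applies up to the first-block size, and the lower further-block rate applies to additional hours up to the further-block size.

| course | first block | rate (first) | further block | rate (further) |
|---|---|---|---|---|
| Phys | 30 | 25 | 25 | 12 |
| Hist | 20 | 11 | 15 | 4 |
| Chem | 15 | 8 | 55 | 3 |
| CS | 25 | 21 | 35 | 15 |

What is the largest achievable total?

Order all 8 blocks by rate: Phys/first 25 > CS/first 21 > CS/second 15 > Phys/second 12 > Hist/first 11 > Chem/first 8 > Hist/second 4 > Chem/second 3.
Phys first at 25: fill all 30 — 80 left.
CS first at 21: fill all 25 — 55 left.
CS/second (15): +35 — 20 left.
20 remain; put them into Phys second at 12.
Total = 25×30 + 21×25 + 15×35 + 12×20 = 2040.

2040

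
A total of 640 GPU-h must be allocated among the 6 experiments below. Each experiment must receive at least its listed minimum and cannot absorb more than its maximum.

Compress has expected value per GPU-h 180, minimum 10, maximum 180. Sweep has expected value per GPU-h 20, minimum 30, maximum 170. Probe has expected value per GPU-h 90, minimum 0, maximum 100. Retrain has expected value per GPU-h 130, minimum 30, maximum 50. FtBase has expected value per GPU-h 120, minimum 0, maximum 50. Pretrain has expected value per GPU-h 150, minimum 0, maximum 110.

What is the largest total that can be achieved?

Meeting every minimum uses 10+30+0+30+0+0 = 70 GPU-h, leaving 570.
Highest expected value per GPU-h first: Compress 180 > Pretrain 150 > Retrain 130 > FtBase 120 > Probe 90 > Sweep 20.
Compress takes 170 more to reach its cap of 180 — 400 left.
Pretrain takes 110 more to reach its cap of 110 — 290 left.
Retrain: +20 to 50 (cap) — 270 left.
Give FtBase 50 more to hit its cap of 50 — 220 left.
Give Probe 100 more to hit its cap of 100 — 120 left.
Only 120 left; Sweep takes them to reach 150.
Total = 180×180 + 20×150 + 90×100 + 130×50 + 120×50 + 150×110 = 73400.

73400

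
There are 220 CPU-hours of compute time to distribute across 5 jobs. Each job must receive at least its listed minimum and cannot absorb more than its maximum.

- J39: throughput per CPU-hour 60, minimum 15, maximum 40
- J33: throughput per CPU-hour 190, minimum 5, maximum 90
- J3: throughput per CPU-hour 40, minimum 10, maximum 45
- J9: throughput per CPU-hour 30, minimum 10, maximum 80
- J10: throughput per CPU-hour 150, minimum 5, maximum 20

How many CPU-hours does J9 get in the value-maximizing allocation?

25

Meeting every minimum uses 15+5+10+10+5 = 45 CPU-hours, leaving 175.
Highest throughput per CPU-hour first: J33 190 > J10 150 > J39 60 > J3 40 > J9 30.
J33 takes 85 more to reach its cap of 90 ; 90 left.
J10: +15 to 20 (cap) ; 75 left.
J39: +25 to 40 (cap) ; 50 left.
J3 takes 35 more to reach its cap of 45 ; 15 left.
J9 has room for 70 more but only 15 remain, so it gets 25.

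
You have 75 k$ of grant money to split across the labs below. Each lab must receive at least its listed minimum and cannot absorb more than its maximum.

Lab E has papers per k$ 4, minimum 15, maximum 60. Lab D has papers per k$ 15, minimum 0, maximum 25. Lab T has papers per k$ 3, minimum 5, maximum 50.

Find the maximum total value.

Meeting every minimum uses 15+0+5 = 20 k$, leaving 55.
Rank by papers per k$: Lab D 15 > Lab E 4 > Lab T 3.
Give Lab D 25 more to hit its cap of 25 → 30 left.
Only 30 left; Lab E takes them to reach 45.
Total = 4×45 + 15×25 + 3×5 = 570.

570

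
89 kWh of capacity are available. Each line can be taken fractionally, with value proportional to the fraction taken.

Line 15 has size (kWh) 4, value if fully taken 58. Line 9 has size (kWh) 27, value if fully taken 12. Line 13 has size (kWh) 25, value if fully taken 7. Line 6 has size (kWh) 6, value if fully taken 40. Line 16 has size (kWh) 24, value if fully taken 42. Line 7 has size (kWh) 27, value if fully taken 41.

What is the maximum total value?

Rank by value-to-size ratio: Line 15 58/4≈14.5, Line 6 40/6≈6.67, Line 16 42/24≈1.75, Line 7 41/27≈1.52, Line 9 12/27≈0.444, Line 13 7/25≈0.28.
Take all of Line 15 (4 kWh, value 58) → 85 kWh left.
Line 6: take in full, 6 kWh for value 40 → 79 left.
All 24 kWh of Line 16 fit (value 42) → 55 remain.
Take all of Line 7 (27 kWh, value 41) → 28 kWh left.
Line 9: take in full, 27 kWh for value 12 → 1 left.
Fill the last 1 kWh with part of Line 13: 1/25 of it earns 0.28.
Total value = 193.28.

193.28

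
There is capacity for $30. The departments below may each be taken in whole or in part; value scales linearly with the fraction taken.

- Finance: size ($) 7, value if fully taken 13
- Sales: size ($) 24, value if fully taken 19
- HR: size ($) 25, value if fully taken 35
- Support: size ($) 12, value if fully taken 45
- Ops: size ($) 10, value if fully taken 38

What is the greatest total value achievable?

Sort by value density: Ops 38/10≈3.8, Support 45/12≈3.75, Finance 13/7≈1.86, HR 35/25≈1.4, Sales 19/24≈0.792.
Ops: take in full, 10 $ for value 38 ; 20 left.
Support: take in full, 12 $ for value 45 ; 8 left.
All 7 $ of Finance fit (value 13) ; 1 remain.
Only 1 $ remain; take 1/25 of HR for value 35×1/25 = 1.4.
Total value = 97.4.

97.4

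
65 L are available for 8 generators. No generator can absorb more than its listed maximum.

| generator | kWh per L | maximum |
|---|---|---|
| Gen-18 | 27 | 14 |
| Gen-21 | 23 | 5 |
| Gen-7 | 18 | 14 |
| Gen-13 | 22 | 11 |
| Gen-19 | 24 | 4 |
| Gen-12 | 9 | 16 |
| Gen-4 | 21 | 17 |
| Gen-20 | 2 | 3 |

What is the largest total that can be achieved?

Order the generators by kWh per L: Gen-18 27 > Gen-19 24 > Gen-21 23 > Gen-13 22 > Gen-4 21 > Gen-7 18 > Gen-12 9 > Gen-20 2.
Give Gen-18 14 to hit its cap of 14 ; 51 left.
Gen-19: +4 to 4 (cap) ; 47 left.
Gen-21 takes 5 to reach its cap of 5 ; 42 left.
Give Gen-13 11 to hit its cap of 11 ; 31 left.
Give Gen-4 17 to hit its cap of 17 ; 14 left.
Gen-7 takes 14 to reach its cap of 14 ; 0 left.
Total = 27×14 + 23×5 + 18×14 + 22×11 + 24×4 + 21×17 = 1440.

1440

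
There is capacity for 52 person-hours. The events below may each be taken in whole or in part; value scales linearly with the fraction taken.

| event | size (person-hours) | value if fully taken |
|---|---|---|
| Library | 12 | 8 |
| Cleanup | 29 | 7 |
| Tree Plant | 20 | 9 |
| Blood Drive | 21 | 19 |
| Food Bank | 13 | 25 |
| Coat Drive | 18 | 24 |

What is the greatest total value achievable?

68

Best value per unit of size first: Food Bank 25/13≈1.92, Coat Drive 24/18≈1.33, Blood Drive 19/21≈0.905, Library 8/12≈0.667, Tree Plant 9/20≈0.45, Cleanup 7/29≈0.241.
Food Bank: take in full, 13 person-hours for value 25 — 39 left.
Take all of Coat Drive (18 person-hours, value 24) — 21 person-hours left.
Take all of Blood Drive (21 person-hours, value 19) — 0 person-hours left.
Total value = 68.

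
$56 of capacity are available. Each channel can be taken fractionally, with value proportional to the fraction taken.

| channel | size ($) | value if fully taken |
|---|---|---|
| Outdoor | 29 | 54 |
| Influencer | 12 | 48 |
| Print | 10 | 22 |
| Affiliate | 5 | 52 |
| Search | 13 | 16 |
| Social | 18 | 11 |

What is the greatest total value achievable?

Rank by value-to-size ratio: Affiliate 52/5≈10.4, Influencer 48/12≈4, Print 22/10≈2.2, Outdoor 54/29≈1.86, Search 16/13≈1.23, Social 11/18≈0.611.
All 5 $ of Affiliate fit (value 52) → 51 remain.
All 12 $ of Influencer fit (value 48) → 39 remain.
Take all of Print (10 $, value 22) → 29 $ left.
All 29 $ of Outdoor fit (value 54) → 0 remain.
Total value = 176.

176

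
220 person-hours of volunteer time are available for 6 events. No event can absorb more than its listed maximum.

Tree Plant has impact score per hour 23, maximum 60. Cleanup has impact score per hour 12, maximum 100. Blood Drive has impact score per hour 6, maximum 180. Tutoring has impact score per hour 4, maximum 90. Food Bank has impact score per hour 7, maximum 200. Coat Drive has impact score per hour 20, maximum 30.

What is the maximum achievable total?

3390

Rank by impact score per hour: Tree Plant 23 > Coat Drive 20 > Cleanup 12 > Food Bank 7 > Blood Drive 6 > Tutoring 4.
Tree Plant takes 60 to reach its cap of 60 → 160 left.
Give Coat Drive 30 to hit its cap of 30 → 130 left.
Cleanup takes 100 to reach its cap of 100 → 30 left.
Food Bank: +30 (room for 200) → 30. Pool exhausted.
Total = 23×60 + 12×100 + 7×30 + 20×30 = 3390.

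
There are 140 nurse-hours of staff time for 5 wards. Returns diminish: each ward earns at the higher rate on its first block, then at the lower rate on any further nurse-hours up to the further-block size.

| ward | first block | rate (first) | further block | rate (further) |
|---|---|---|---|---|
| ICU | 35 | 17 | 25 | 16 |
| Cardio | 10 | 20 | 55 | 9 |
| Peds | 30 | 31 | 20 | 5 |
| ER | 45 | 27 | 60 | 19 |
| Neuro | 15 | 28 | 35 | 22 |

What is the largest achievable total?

Rank every tier by rate: Peds/first 31 > Neuro/first 28 > ER/first 27 > Neuro/second 22 > Cardio/first 20 > ER/second 19 > ICU/first 17 > ICU/second 16 > Cardio/second 9 > Peds/second 5.
Peds first at 31: fill all 30 → 110 left.
Neuro first at 28: fill all 15 → 95 left.
Fill ER first block (45 at 27) → 50 left.
Fill Neuro second block (35 at 22) → 15 left.
Fill Cardio first block (10 at 20) → 5 left.
5 remain; put them into ER second at 19.
Total = 31×30 + 28×15 + 27×45 + 22×35 + 20×10 + 19×5 = 3630.

3630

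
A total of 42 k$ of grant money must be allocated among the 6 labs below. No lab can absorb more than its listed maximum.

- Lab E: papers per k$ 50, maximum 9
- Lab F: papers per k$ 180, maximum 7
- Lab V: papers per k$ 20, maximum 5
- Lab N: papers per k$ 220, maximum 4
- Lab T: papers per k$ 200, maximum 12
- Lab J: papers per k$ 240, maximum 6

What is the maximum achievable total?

Order the labs by papers per k$: Lab J 240 > Lab N 220 > Lab T 200 > Lab F 180 > Lab E 50 > Lab V 20.
Give Lab J 6 to hit its cap of 6 → 36 left.
Lab N takes 4 to reach its cap of 4 → 32 left.
Lab T: +12 to 12 (cap) → 20 left.
Lab F takes 7 to reach its cap of 7 → 13 left.
Lab E takes 9 to reach its cap of 9 → 4 left.
Lab V: +4 (room for 5) → 4. Pool exhausted.
Total = 50×9 + 180×7 + 20×4 + 220×4 + 200×12 + 240×6 = 6510.

6510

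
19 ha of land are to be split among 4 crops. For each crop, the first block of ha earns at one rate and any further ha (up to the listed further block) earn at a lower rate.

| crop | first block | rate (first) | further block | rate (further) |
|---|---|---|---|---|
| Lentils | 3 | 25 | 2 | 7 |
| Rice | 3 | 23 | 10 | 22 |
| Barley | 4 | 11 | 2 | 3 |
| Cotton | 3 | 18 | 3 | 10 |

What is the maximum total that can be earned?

418

Rank every tier by rate: Lentils/tier1 25 > Rice/tier1 23 > Rice/tier2 22 > Cotton/tier1 18 > Barley/tier1 11 > Cotton/tier2 10 > Lentils/tier2 7 > Barley/tier2 3.
Fill Lentils tier1 block (3 at 25) — 16 left.
Rice tier1 at 23: fill all 3 — 13 left.
Rice/tier2 (22): +10 — 3 left.
Cotton tier1 at 18: fill all 3 — 0 left.
Total = 25×3 + 23×3 + 22×10 + 18×3 = 418.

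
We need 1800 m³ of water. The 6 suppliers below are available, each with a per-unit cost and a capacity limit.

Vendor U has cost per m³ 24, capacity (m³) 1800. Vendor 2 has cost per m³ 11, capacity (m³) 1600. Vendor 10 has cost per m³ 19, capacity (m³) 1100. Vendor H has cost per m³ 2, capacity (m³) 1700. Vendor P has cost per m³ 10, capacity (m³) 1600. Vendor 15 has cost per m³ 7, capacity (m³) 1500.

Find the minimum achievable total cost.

Cheapest first:
Vendor H (2): use full 1700 — 100 m³ to go.
Vendor 15 (7): take the remaining 100 — done.
Vendor P, Vendor 2, Vendor 10, Vendor U: unused.
Cost = 1700×2 + 100×7 = 4100.

4100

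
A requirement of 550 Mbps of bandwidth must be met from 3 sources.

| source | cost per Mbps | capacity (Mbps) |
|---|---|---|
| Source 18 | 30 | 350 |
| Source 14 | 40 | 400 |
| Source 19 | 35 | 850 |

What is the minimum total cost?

17500

Fill from the cheapest source first.
Source 18 (30): use full 350 → 200 Mbps to go.
Source 19 at 35: take 200 of its 850 → requirement met.
Source 14: unused.
Cost = 350×30 + 200×35 = 17500.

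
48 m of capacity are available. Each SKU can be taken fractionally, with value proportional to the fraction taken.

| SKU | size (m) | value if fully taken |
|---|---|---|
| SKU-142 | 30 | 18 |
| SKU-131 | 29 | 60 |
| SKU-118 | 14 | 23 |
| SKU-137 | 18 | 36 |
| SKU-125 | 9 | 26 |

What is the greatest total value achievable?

Rank by value-to-size ratio: SKU-125 26/9≈2.89, SKU-131 60/29≈2.07, SKU-137 36/18≈2, SKU-118 23/14≈1.64, SKU-142 18/30≈0.6.
SKU-125: take in full, 9 m for value 26 — 39 left.
Take all of SKU-131 (29 m, value 60) — 10 m left.
10 m left: a 10/18 share of SKU-137 gives 36×10/18 = 20.
Total value = 106.

106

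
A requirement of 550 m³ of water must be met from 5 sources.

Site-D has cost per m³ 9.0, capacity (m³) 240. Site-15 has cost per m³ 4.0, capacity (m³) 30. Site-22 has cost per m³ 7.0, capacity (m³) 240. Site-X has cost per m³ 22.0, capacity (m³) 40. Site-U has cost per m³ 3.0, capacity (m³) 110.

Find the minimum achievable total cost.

Cheapest first:
Site-U (3.0): use full 110 — 440 m³ to go.
Site-15 (4.0): use full 30 — 410 m³ to go.
Take 240 from Site-22 at 7.0 — need 170 more.
Take 170 from Site-D at 9.0 to finish.
Site-X: unused.
Cost = 110×3.0 + 30×4.0 + 240×7.0 + 170×9.0 = 3660.

3660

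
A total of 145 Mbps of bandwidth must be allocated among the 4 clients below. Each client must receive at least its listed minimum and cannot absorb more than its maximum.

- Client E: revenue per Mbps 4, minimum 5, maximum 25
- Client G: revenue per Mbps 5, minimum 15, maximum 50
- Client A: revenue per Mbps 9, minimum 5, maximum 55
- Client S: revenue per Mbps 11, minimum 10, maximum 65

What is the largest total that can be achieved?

1330

Meeting every minimum uses 5+15+5+10 = 35 Mbps, leaving 110.
Highest revenue per Mbps first: Client S 11 > Client A 9 > Client G 5 > Client E 4.
Client S: +55 to 65 (cap) → 55 left.
Give Client A 50 more to hit its cap of 55 → 5 left.
Client G has room for 35 more but only 5 remain, so it gets 20.
Total = 4×5 + 5×20 + 9×55 + 11×65 = 1330.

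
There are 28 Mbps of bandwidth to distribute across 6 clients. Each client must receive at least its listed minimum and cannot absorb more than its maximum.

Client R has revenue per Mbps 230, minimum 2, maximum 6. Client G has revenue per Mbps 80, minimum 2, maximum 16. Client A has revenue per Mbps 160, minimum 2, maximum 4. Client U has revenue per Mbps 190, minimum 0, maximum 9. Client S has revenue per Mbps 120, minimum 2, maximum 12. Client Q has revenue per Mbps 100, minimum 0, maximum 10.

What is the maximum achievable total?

4730

Meeting every minimum uses 2+2+2+0+2+0 = 8 Mbps, leaving 20.
Highest revenue per Mbps first: Client R 230 > Client U 190 > Client A 160 > Client S 120 > Client Q 100 > Client G 80.
Client R: +4 to 6 (cap) → 16 left.
Give Client U 9 more to hit its cap of 9 → 7 left.
Client A takes 2 more to reach its cap of 4 → 5 left.
Client S: +5 (room for 10) → 7. Pool exhausted.
Total = 230×6 + 80×2 + 160×4 + 190×9 + 120×7 = 4730.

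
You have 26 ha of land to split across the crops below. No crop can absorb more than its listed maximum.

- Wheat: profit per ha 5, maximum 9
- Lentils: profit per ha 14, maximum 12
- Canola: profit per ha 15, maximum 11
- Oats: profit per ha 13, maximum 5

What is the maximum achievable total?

Rank by profit per ha: Canola 15 > Lentils 14 > Oats 13 > Wheat 5.
Give Canola 11 to hit its cap of 11 → 15 left.
Lentils takes 12 to reach its cap of 12 → 3 left.
Oats: +3 (room for 5) → 3. Pool exhausted.
Total = 14×12 + 15×11 + 13×3 = 372.

372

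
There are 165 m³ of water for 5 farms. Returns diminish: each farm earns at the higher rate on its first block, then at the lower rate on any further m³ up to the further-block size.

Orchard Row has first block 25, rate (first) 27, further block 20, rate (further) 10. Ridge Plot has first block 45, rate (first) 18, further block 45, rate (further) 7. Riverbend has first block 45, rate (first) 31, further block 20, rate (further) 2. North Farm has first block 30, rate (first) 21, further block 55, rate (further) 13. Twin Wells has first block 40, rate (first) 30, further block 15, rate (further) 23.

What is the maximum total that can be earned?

Rank every tier by rate: Riverbend/first 31 > Twin Wells/first 30 > Orchard Row/first 27 > Twin Wells/second 23 > North Farm/first 21 > Ridge Plot/first 18 > North Farm/second 13 > Orchard Row/second 10 > Ridge Plot/second 7 > Riverbend/second 2.
Riverbend/first (31): +45 — 120 left.
Twin Wells/first (30): +40 — 80 left.
Fill Orchard Row first block (25 at 27) — 55 left.
Fill Twin Wells second block (15 at 23) — 40 left.
North Farm/first (21): +30 — 10 left.
10 remain; put them into Ridge Plot first at 18.
Total = 31×45 + 30×40 + 27×25 + 23×15 + 21×30 + 18×10 = 4425.

4425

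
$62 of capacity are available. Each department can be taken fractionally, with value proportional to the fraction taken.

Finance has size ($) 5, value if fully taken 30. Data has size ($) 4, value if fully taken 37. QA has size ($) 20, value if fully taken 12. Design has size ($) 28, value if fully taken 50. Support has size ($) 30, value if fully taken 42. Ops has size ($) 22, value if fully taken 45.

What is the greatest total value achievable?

Best value per unit of size first: Data 37/4≈9.25, Finance 30/5≈6, Ops 45/22≈2.05, Design 50/28≈1.79, Support 42/30≈1.4, QA 12/20≈0.6.
Data: take in full, 4 $ for value 37 ; 58 left.
Finance: take in full, 5 $ for value 30 ; 53 left.
Ops: take in full, 22 $ for value 45 ; 31 left.
Design: take in full, 28 $ for value 50 ; 3 left.
3 $ left: a 3/30 share of Support gives 42×3/30 = 4.2.
Total value = 166.2.

166.2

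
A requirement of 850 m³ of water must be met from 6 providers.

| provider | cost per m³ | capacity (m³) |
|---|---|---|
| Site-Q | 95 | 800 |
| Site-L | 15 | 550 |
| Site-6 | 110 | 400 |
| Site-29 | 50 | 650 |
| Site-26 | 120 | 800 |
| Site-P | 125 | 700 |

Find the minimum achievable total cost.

Use providers in increasing cost order.
Site-L (15): use full 550 — 300 m³ to go.
Site-29 (50): take the remaining 300 — done.
Site-Q, Site-6, Site-26, Site-P: unused.
Cost = 550×15 + 300×50 = 23250.

23250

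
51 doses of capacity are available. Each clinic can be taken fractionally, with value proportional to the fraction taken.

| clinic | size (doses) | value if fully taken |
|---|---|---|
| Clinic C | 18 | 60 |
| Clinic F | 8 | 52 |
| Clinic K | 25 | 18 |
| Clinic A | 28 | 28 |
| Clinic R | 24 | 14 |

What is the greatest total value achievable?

Best value per unit of size first: Clinic F 52/8≈6.5, Clinic C 60/18≈3.33, Clinic A 28/28≈1, Clinic K 18/25≈0.72, Clinic R 14/24≈0.583.
Clinic F: take in full, 8 doses for value 52 — 43 left.
Clinic C: take in full, 18 doses for value 60 — 25 left.
Only 25 doses remain; take 25/28 of Clinic A for value 28×25/28 = 25.
Total value = 137.

137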